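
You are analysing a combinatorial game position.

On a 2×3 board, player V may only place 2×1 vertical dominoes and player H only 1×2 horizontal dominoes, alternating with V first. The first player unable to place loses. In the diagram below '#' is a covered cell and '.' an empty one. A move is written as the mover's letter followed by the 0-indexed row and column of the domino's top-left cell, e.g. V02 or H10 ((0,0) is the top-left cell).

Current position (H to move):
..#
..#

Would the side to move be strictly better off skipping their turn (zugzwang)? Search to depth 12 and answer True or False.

p1 H@[..#/..#]: H00[###/..#]+1* H10[..#/###]+1
p2 V@[###/..#] terminal -1; root [..#/..#] d12
suppose H passes — search the same position with V to move:
pass> p1 V@[..#/..#]: V00[#.#/#.#]+1* V01[.##/.##]+1
pass> p2 H@[#.#/#.#] terminal -1; root [..#/..#] d12
for H: play +1, pass -1

zugzwang(..#/..#, H) = False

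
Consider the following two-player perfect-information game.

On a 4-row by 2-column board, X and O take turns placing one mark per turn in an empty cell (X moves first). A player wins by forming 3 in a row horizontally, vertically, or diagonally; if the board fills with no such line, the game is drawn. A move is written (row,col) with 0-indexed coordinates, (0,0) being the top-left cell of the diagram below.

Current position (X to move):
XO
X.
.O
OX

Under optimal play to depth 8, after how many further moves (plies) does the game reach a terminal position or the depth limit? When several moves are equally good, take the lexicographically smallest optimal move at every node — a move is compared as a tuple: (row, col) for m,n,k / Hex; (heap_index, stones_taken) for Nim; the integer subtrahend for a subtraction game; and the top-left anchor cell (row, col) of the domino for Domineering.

ply 1, X at XO/X./.O/OX | (1,1)=+0→XO/XX/.O/OX; (2,0)=+1→XO/X./XO/OX*
ply 2: XO/X./XO/OX is terminal -1 (O); from XO/X./.O/OX depth 8

PV length from [XO/X./.O/OX]: 1 ply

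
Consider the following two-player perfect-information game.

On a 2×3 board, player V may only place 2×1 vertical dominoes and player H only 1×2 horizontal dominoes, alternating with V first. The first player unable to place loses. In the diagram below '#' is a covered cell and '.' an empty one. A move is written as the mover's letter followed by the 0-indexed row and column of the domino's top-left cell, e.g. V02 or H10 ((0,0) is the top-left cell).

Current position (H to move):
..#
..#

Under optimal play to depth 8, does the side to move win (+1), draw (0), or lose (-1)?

p1 H@[..#/..#]: H00[###/..#]+1* H10[..#/###]+1
p2 V@[###/..#] terminal -1; root [..#/..#] d8

value(..#/..#, H) = +1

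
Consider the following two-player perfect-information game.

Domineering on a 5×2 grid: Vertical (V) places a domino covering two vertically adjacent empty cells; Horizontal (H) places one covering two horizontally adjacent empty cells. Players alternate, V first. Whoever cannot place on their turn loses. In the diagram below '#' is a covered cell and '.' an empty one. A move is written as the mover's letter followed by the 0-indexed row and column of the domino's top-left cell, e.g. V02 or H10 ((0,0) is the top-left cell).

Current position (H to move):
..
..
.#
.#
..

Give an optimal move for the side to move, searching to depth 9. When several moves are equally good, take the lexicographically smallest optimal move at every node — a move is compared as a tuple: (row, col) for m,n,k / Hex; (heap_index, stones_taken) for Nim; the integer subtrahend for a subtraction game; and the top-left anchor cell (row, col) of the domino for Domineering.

[../../.#/.#/..] H move#1: H00:+1/##/../.#/.#/..*, H10:+1/../##/.#/.#/.., H40:-1/../../.#/.#/##
[##/../.#/.#/..] V move#2: V10:-1/##/#./##/.#/..*, V20:-1/##/../##/##/.., V30:-1/##/../.#/##/#.
[##/#./##/.#/..] H move#3: H40:+1/##/#./##/.#/##*
[##/#./##/.#/##] end (terminal -1, V#4); searched ../../.#/.#/.. to 9

H's best at [../../.#/.#/..]: H00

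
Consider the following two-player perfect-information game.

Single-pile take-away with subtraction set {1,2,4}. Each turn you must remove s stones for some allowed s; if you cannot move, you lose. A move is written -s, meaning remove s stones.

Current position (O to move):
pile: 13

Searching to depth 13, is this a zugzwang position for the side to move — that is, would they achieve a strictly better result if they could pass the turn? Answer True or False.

[13] O move#1: -1:+1/12*, -2:-1/11, -4:+1/9
[12] X move#2: -1:-1/11*, -2:-1/10, -4:-1/8
[11] O move#3: -1:-1/10, -2:+1/9*, -4:-1/7
[9] X move#4: -1:-1/8*, -2:-1/7, -4:-1/5
[8] O move#5: -1:-1/7, -2:+1/6*, -4:-1/4
[6] X move#6: -1:-1/5*, -2:-1/4, -4:-1/2
[5] O move#7: -1:-1/4, -2:+1/3*, -4:-1/1
[3] X move#8: -1:-1/2*, -2:-1/1
[2] O move#9: -1:-1/1, -2:+1/0*
[0] end (terminal -1, X#10); searched 13 to 13
suppose O passes — search the same position with X to move:
pass> [13] X move#1: -1:+1/12*, -2:-1/11, -4:+1/9
pass> [12] O move#2: -1:-1/11*, -2:-1/10, -4:-1/8
pass> [11] X move#3: -1:-1/10, -2:+1/9*, -4:-1/7
pass> [9] O move#4: -1:-1/8*, -2:-1/7, -4:-1/5
pass> [8] X move#5: -1:-1/7, -2:+1/6*, -4:-1/4
pass> [6] O move#6: -1:-1/5*, -2:-1/4, -4:-1/2
pass> [5] X move#7: -1:-1/4, -2:+1/3*, -4:-1/1
pass> [3] O move#8: -1:-1/2*, -2:-1/1
pass> [2] X move#9: -1:-1/1, -2:+1/0*
pass> [0] end (terminal -1, O#10); searched 13 to 13
for O: play +1, pass -1

zugzwang(13, O) = False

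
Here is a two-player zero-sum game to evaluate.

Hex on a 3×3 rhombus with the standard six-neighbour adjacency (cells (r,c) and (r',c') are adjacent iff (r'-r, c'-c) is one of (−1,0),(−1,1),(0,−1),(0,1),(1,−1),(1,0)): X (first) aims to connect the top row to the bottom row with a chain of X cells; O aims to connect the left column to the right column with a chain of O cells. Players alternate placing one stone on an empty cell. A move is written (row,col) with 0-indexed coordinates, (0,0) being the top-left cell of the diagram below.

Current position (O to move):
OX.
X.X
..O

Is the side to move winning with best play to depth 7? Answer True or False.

[OX./X.X/..O] O move#1: (0,2):-1/OXO/X.X/..O*, (1,1):-1/OX./XOX/..O, (2,0):-1/OX./X.X/O.O, (2,1):-1/OX./X.X/.OO
[OXO/X.X/..O] X move#2: (1,1):+1/OXO/XXX/..O*, (2,0):+1/OXO/X.X/X.O, (2,1):+1/OXO/X.X/.XO
[OXO/XXX/..O] O move#3: (2,0):-1/OXO/XXX/O.O*, (2,1):-1/OXO/XXX/.OO
[OXO/XXX/O.O] X move#4: (2,1):+1/OXO/XXX/OXO*
[OXO/XXX/OXO] end (terminal -1, O#5); searched OX./X.X/..O to 7

O winning at [OX./X.X/..O]: False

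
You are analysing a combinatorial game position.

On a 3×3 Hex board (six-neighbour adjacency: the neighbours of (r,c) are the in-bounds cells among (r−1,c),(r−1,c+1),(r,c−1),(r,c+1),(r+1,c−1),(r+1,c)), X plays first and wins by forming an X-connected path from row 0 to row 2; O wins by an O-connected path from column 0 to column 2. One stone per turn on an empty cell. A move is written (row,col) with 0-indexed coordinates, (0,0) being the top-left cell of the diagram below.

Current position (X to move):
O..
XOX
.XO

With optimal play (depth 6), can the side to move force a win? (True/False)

p1 X@[O../XOX/.XO]: (0,1)[OX./XOX/.XO]+1* (0,2)[O.X/XOX/.XO]+1 (2,0)[O../XOX/XXO]+1
p2 O@[OX./XOX/.XO]: (0,2)[OXO/XOX/.XO]-1* (2,0)[OX./XOX/OXO]-1
p3 X@[OXO/XOX/.XO]: (2,0)[OXO/XOX/XXO]+1*
p4 O@[OXO/XOX/XXO] terminal -1; root [O../XOX/.XO] d6

X winning at [O../XOX/.XO]: True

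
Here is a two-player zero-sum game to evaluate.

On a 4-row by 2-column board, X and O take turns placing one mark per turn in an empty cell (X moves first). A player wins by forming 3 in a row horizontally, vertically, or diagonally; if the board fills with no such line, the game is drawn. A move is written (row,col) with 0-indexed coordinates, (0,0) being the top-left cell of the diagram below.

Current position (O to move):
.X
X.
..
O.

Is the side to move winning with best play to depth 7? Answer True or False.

O winning at [.X/X./../O.]: False

ply 1, O at .X/X./../O. | (0,0)=+0→OX/X./../O.*; (1,1)=+0→.X/XO/../O.; (2,0)=+0→.X/X./O./O.; (2,1)=+0→.X/X./.O/O.; (3,1)=+0→.X/X./../OO
ply 2, X at OX/X./../O. | (1,1)=+0→OX/XX/../O.*; (2,0)=+0→OX/X./X./O.; (2,1)=+0→OX/X./.X/O.; (3,1)=+0→OX/X./../OX
ply 3, O at OX/XX/../O. | (2,0)=-1→OX/XX/O./O.; (2,1)=+0→OX/XX/.O/O.*; (3,1)=-1→OX/XX/../OO
ply 4, X at OX/XX/.O/O. | (2,0)=+0→OX/XX/XO/O.*; (3,1)=+0→OX/XX/.O/OX
ply 5, O at OX/XX/XO/O. | (3,1)=+0→OX/XX/XO/OO*
ply 6: OX/XX/XO/OO is terminal +0 (X); from .X/X./../O. depth 7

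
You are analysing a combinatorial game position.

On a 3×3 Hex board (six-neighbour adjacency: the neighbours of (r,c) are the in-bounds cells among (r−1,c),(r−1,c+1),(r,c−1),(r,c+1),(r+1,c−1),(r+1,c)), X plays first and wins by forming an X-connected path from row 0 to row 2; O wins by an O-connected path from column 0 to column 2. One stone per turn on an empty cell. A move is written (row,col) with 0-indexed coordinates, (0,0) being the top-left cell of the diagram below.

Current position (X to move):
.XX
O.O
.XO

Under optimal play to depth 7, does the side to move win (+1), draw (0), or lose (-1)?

[.XX/O.O/.XO] X move#1: (0,0):-1/XXX/O.O/.XO, (1,1):+1/.XX/OXO/.XO*, (2,0):-1/.XX/O.O/XXO
[.XX/OXO/.XO] end (terminal -1, O#2); searched .XX/O.O/.XO to 7

value(.XX/O.O/.XO, X) = +1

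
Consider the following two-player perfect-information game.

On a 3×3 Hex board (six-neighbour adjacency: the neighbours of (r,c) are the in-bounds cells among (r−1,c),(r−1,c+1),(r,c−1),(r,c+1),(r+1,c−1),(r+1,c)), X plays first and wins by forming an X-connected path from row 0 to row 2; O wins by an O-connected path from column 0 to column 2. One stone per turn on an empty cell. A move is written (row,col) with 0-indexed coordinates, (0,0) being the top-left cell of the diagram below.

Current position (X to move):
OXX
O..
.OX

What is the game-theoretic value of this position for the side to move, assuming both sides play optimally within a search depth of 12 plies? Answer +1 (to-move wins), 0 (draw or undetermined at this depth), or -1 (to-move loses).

value(OXX/O../.OX, X) = +1

[OXX/O../.OX] X move#1: (1,1):+1/OXX/OX./.OX*, (1,2):+1/OXX/O.X/.OX, (2,0):+1/OXX/O../XOX
[OXX/OX./.OX] O move#2: (1,2):-1/OXX/OXO/.OX*, (2,0):-1/OXX/OX./OOX
[OXX/OXO/.OX] X move#3: (2,0):+1/OXX/OXO/XOX*
[OXX/OXO/XOX] end (terminal -1, O#4); searched OXX/O../.OX to 12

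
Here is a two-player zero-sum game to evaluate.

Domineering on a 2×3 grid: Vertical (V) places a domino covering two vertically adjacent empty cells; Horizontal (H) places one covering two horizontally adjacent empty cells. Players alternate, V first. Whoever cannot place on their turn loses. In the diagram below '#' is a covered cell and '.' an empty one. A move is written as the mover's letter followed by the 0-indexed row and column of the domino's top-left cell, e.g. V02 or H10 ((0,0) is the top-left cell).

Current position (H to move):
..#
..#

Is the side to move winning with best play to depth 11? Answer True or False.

[..#/..#] H move#1: H00:+1/###/..#*, H10:+1/..#/###
[###/..#] end (terminal -1, V#2); searched ..#/..# to 11

H winning at [..#/..#]: True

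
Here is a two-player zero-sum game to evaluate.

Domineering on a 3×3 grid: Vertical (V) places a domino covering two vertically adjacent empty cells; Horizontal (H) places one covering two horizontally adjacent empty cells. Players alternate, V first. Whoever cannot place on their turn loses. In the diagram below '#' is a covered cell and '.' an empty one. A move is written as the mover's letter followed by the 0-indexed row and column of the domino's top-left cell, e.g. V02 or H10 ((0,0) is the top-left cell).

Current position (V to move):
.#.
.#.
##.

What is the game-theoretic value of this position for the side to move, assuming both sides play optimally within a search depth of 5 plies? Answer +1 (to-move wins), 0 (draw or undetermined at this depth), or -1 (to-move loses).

value(.#./.#./##., V) = +1

ply 1, V at .#./.#./##. | V00=+1→##./##./##.*; V02=+1→.##/.##/##.; V12=+1→.#./.##/###
ply 2: ##./##./##. is terminal -1 (H); from .#./.#./##. depth 5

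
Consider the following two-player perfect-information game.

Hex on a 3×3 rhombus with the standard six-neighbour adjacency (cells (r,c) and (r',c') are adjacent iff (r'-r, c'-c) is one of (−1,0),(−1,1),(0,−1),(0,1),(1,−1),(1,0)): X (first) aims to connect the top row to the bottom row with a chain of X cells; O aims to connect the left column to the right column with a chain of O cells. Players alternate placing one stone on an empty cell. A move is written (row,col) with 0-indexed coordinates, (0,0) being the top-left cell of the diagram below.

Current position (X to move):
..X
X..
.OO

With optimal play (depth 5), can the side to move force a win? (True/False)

X winning at [..X/X../.OO]: True

[..X/X../.OO] X move#1: (0,0):-1/X.X/X../.OO, (0,1):-1/.XX/X../.OO, (1,1):-1/..X/XX./.OO, (1,2):-1/..X/X.X/.OO, (2,0):+1/..X/X../XOO*
[..X/X../XOO] O move#2: (0,0):-1/O.X/X../XOO*, (0,1):-1/.OX/X../XOO, (1,1):-1/..X/XO./XOO, (1,2):-1/..X/X.O/XOO
[O.X/X../XOO] X move#3: (0,1):+1/OXX/X../XOO*, (1,1):+1/O.X/XX./XOO, (1,2):+1/O.X/X.X/XOO
[OXX/X../XOO] end (terminal -1, O#4); searched ..X/X../.OO to 5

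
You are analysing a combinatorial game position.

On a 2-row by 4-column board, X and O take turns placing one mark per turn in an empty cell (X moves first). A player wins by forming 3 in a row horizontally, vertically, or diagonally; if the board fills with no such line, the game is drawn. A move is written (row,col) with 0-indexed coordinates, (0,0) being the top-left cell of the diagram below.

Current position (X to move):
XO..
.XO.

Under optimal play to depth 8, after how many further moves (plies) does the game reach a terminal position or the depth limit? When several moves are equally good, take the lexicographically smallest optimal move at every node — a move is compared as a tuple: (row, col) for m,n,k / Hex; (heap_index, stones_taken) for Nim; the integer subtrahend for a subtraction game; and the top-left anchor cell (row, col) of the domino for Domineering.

PV length from [XO../.XO.]: 4 plies

p1 X@[XO../.XO.]: (0,2)[XOX./.XO.]+0* (0,3)[XO.X/.XO.]+0 (1,0)[XO../XXO.]+0 (1,3)[XO../.XOX]+0
p2 O@[XOX./.XO.]: (0,3)[XOXO/.XO.]+0* (1,0)[XOX./OXO.]+0 (1,3)[XOX./.XOO]+0
p3 X@[XOXO/.XO.]: (1,0)[XOXO/XXO.]+0* (1,3)[XOXO/.XOX]+0
p4 O@[XOXO/XXO.]: (1,3)[XOXO/XXOO]+0*
p5 X@[XOXO/XXOO] terminal +0; root [XO../.XO.] d8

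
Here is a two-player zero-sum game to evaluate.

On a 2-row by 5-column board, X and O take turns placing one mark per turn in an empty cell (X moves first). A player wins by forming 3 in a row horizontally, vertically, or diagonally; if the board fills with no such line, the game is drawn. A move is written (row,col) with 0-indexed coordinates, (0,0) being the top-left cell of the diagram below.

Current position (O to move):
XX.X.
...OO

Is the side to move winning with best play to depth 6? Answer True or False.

ply 1, O at XX.X./...OO | (0,2)=+0→XXOX./...OO; (0,4)=-1→XX.XO/...OO; (1,0)=-1→XX.X./O..OO; (1,1)=-1→XX.X./.O.OO; (1,2)=+1→XX.X./..OOO*
ply 2: XX.X./..OOO is terminal -1 (X); from XX.X./...OO depth 6

O winning at [XX.X./...OO]: True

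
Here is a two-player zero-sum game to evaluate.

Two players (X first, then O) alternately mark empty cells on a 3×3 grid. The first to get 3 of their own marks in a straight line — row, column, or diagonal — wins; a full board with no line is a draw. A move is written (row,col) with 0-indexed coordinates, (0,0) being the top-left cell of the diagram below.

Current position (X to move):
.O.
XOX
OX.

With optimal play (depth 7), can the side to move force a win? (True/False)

X winning at [.O./XOX/OX.]: False

[.O./XOX/OX.] X move#1: (0,0):-1/XO./XOX/OX., (0,2):+0/.OX/XOX/OX.*, (2,2):-1/.O./XOX/OXX
[.OX/XOX/OX.] O move#2: (0,0):-1/OOX/XOX/OX., (2,2):+0/.OX/XOX/OXO*
[.OX/XOX/OXO] X move#3: (0,0):+0/XOX/XOX/OXO*
[XOX/XOX/OXO] end (terminal +0, O#4); searched .O./XOX/OX. to 7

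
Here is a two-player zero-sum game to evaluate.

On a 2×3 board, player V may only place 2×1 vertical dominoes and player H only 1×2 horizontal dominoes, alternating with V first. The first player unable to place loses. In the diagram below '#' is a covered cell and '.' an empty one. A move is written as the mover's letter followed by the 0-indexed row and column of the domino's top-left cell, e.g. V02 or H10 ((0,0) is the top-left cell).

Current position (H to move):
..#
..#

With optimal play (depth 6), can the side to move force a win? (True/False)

H winning at [..#/..#]: True

[..#/..#] H move#1: H00:+1/###/..#*, H10:+1/..#/###
[###/..#] end (terminal -1, V#2); searched ..#/..# to 6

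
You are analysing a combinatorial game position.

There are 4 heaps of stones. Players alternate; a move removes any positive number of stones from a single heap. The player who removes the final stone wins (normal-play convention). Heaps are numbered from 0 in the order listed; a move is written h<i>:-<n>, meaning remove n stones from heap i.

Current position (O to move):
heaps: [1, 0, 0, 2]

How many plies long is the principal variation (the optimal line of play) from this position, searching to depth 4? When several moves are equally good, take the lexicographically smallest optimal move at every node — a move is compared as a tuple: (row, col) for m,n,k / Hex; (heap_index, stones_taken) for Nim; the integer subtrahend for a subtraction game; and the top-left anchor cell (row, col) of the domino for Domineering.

PV length from [(1,0,0,2)]: 3 plies

ply 1, O at (1,0,0,2) | h0:-1=-1→(0,0,0,2); h3:-1=+1→(1,0,0,1)*; h3:-2=-1→(1,0,0,0)
ply 2, X at (1,0,0,1) | h0:-1=-1→(0,0,0,1)*; h3:-1=-1→(1,0,0,0)
ply 3, O at (0,0,0,1) | h3:-1=+1→(0,0,0,0)*
ply 4: (0,0,0,0) is terminal -1 (X); from (1,0,0,2) depth 4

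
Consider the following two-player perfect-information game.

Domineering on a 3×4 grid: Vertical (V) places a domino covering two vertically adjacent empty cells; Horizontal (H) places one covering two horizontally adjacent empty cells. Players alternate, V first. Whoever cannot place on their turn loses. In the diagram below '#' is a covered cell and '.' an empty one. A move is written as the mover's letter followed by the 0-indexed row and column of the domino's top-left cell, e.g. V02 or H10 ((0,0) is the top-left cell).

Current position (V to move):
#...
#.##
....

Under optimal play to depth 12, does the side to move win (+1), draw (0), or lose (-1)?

value(#.../#.##/...., V) = -1

ply 1, V at #.../#.##/.... | V01=-1→##../####/....*; V11=-1→#.../####/.#..
ply 2, H at ##../####/.... | H02=+1→####/####/....*; H20=+1→##../####/##..; H21=+1→##../####/.##.; H22=+1→##../####/..##
ply 3: ####/####/.... is terminal -1 (V); from #.../#.##/.... depth 12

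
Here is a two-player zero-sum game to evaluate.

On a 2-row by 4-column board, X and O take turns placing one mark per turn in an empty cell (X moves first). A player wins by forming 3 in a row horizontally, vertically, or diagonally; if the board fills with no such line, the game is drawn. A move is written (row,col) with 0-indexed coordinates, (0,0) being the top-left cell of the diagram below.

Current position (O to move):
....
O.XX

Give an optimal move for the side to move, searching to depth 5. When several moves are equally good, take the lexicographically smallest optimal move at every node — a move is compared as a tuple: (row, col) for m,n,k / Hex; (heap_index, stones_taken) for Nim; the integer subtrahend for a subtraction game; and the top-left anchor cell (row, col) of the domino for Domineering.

[..../O.XX] O move#1: (0,0):-1/O.../O.XX, (0,1):-1/.O../O.XX, (0,2):-1/..O./O.XX, (0,3):-1/...O/O.XX, (1,1):+0/..../OOXX*
[..../OOXX] X move#2: (0,0):+0/X.../OOXX*, (0,1):+0/.X../OOXX, (0,2):+0/..X./OOXX, (0,3):+0/...X/OOXX
[X.../OOXX] O move#3: (0,1):+0/XO../OOXX*, (0,2):+0/X.O./OOXX, (0,3):+0/X..O/OOXX
[XO../OOXX] X move#4: (0,2):+0/XOX./OOXX*, (0,3):+0/XO.X/OOXX
[XOX./OOXX] O move#5: (0,3):+0/XOXO/OOXX*
[XOXO/OOXX] end (terminal +0, X#6); searched ..../O.XX to 5

O's best at [..../O.XX]: (1,1)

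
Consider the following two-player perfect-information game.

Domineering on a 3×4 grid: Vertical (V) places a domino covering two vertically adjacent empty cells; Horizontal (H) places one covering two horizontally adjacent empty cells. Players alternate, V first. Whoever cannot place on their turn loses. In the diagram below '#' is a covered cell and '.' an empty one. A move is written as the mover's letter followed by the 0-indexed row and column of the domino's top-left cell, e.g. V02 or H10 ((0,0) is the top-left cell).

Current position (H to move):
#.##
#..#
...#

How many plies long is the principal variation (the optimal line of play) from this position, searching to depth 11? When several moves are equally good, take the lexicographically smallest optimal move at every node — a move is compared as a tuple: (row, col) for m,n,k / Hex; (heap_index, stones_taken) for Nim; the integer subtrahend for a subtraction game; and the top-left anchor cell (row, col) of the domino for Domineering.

PV length from [#.##/#..#/...#]: 1 ply

[#.##/#..#/...#] H move#1: H11:+1/#.##/####/...#*, H20:-1/#.##/#..#/##.#, H21:-1/#.##/#..#/.###
[#.##/####/...#] end (terminal -1, V#2); searched #.##/#..#/...# to 11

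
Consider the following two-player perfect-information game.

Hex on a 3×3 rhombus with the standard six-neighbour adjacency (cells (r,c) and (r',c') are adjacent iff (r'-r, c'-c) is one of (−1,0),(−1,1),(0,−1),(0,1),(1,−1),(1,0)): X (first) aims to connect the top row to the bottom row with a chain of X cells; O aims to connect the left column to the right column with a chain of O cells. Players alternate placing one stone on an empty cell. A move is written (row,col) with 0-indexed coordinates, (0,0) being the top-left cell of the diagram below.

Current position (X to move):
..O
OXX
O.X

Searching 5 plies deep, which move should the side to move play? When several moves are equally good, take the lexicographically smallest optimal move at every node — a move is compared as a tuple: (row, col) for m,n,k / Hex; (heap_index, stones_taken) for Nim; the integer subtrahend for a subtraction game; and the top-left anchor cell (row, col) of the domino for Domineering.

ply 1, X at ..O/OXX/O.X | (0,0)=-1→X.O/OXX/O.X; (0,1)=+1→.XO/OXX/O.X*; (2,1)=-1→..O/OXX/OXX
ply 2: .XO/OXX/O.X is terminal -1 (O); from ..O/OXX/O.X depth 5

X's best at [..O/OXX/O.X]: (0,1)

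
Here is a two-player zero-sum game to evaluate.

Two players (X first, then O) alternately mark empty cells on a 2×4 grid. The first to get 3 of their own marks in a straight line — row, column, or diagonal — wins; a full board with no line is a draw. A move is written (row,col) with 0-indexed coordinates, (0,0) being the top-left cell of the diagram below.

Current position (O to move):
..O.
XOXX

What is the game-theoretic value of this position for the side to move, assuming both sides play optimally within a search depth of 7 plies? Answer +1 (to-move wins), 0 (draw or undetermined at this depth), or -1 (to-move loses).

p1 O@[..O./XOXX]: (0,0)[O.O./XOXX]+0 (0,1)[.OO./XOXX]+1* (0,3)[..OO/XOXX]+0
p2 X@[.OO./XOXX]: (0,0)[XOO./XOXX]-1* (0,3)[.OOX/XOXX]-1
p3 O@[XOO./XOXX]: (0,3)[XOOO/XOXX]+1*
p4 X@[XOOO/XOXX] terminal -1; root [..O./XOXX] d7

value(..O./XOXX, O) = +1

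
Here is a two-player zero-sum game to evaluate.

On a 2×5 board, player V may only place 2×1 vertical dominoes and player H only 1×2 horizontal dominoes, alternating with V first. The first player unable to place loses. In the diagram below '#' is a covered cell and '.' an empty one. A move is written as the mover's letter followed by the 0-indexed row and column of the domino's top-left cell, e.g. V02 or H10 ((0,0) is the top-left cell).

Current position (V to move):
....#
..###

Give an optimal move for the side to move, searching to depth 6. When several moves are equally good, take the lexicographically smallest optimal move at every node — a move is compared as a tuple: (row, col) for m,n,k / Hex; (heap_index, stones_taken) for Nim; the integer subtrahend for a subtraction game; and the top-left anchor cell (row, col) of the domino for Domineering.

V's best at [....#/..###]: V01

[....#/..###] V move#1: V00:-1/#...#/#.###, V01:+1/.#..#/.####*
[.#..#/.####] H move#2: H02:-1/.####/.####*
[.####/.####] V move#3: V00:+1/#####/#####*
[#####/#####] end (terminal -1, H#4); searched ....#/..### to 6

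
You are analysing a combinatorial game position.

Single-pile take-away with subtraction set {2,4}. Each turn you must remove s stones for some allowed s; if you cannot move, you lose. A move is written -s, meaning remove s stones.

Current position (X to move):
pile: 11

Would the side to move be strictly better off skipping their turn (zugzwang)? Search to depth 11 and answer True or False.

zugzwang(11, X) = False

[11] X move#1: -2:-1/9, -4:+1/7*
[7] O move#2: -2:-1/5*, -4:-1/3
[5] X move#3: -2:-1/3, -4:+1/1*
[1] end (terminal -1, O#4); searched 11 to 11
if X skipped the turn, O would face:
~ [11] O move#1: -2:-1/9, -4:+1/7*
~ [7] X move#2: -2:-1/5*, -4:-1/3
~ [5] O move#3: -2:-1/3, -4:+1/1*
~ [1] end (terminal -1, X#4); searched 11 to 11
compare (X): move=+1 vs pass=-1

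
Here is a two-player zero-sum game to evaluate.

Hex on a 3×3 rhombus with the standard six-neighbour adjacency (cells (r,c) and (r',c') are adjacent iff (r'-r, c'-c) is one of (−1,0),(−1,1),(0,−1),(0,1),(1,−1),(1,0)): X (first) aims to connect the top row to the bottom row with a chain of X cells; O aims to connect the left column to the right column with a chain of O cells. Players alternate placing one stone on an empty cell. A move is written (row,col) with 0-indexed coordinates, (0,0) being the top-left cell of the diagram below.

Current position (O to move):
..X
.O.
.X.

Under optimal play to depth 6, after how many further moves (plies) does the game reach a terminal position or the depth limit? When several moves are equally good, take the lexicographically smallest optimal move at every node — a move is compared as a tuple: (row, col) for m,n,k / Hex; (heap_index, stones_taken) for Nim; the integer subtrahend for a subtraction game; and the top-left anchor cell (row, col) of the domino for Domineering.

ply 1, O at ..X/.O./.X. | (0,0)=-1→O.X/.O./.X.; (0,1)=-1→.OX/.O./.X.; (1,0)=-1→..X/OO./.X.; (1,2)=+1→..X/.OO/.X.*; (2,0)=-1→..X/.O./OX.; (2,2)=-1→..X/.O./.XO
ply 2, X at ..X/.OO/.X. | (0,0)=-1→X.X/.OO/.X.*; (0,1)=-1→.XX/.OO/.X.; (1,0)=-1→..X/XOO/.X.; (2,0)=-1→..X/.OO/XX.; (2,2)=-1→..X/.OO/.XX
ply 3, O at X.X/.OO/.X. | (0,1)=+1→XOX/.OO/.X.*; (1,0)=+1→X.X/OOO/.X.; (2,0)=+1→X.X/.OO/OX.; (2,2)=+1→X.X/.OO/.XO
ply 4, X at XOX/.OO/.X. | (1,0)=-1→XOX/XOO/.X.*; (2,0)=-1→XOX/.OO/XX.; (2,2)=-1→XOX/.OO/.XX
ply 5, O at XOX/XOO/.X. | (2,0)=+1→XOX/XOO/OX.*; (2,2)=-1→XOX/XOO/.XO
ply 6: XOX/XOO/OX. is terminal -1 (X); from ..X/.O./.X. depth 6

PV length from [..X/.O./.X.]: 5 plies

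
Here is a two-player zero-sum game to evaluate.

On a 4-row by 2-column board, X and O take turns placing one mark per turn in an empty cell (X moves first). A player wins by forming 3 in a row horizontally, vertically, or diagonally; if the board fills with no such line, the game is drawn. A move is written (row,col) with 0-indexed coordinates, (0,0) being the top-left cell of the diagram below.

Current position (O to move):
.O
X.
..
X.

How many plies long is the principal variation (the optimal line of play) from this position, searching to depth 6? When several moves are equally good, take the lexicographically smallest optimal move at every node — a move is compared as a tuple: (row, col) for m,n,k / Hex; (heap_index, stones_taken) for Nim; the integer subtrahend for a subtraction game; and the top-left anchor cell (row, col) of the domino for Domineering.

p1 O@[.O/X./../X.]: (0,0)[OO/X./../X.]-1 (1,1)[.O/XO/../X.]-1 (2,0)[.O/X./O./X.]+0* (2,1)[.O/X./.O/X.]-1 (3,1)[.O/X./../XO]-1
p2 X@[.O/X./O./X.]: (0,0)[XO/X./O./X.]+0* (1,1)[.O/XX/O./X.]+0 (2,1)[.O/X./OX/X.]+0 (3,1)[.O/X./O./XX]+0
p3 O@[XO/X./O./X.]: (1,1)[XO/XO/O./X.]+0* (2,1)[XO/X./OO/X.]+0 (3,1)[XO/X./O./XO]+0
p4 X@[XO/XO/O./X.]: (2,1)[XO/XO/OX/X.]+0* (3,1)[XO/XO/O./XX]-1
p5 O@[XO/XO/OX/X.]: (3,1)[XO/XO/OX/XO]+0*
p6 X@[XO/XO/OX/XO] terminal +0; root [.O/X./../X.] d6

PV length from [.O/X./../X.]: 5 plies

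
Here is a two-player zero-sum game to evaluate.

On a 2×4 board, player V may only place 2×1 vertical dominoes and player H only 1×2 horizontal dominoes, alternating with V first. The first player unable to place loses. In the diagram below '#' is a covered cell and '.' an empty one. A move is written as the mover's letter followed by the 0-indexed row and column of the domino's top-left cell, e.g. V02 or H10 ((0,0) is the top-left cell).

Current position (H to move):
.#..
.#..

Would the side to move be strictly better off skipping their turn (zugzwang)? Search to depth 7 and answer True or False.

zugzwang(.#../.#.., H) = False

ply 1, H at .#../.#.. | H02=+1→.###/.#..*; H12=+1→.#../.###
ply 2, V at .###/.#.. | V00=-1→####/##..*
ply 3, H at ####/##.. | H12=+1→####/####*
ply 4: ####/#### is terminal -1 (V); from .#../.#.. depth 7
suppose H passes — search the same position with V to move:
pass> ply 1, V at .#../.#.. | V00=-1→##../##..; V02=+1→.##./.##.*; V03=+1→.#.#/.#.#
pass> ply 2: .##./.##. is terminal -1 (H); from .#../.#.. depth 7
for H: play +1, pass -1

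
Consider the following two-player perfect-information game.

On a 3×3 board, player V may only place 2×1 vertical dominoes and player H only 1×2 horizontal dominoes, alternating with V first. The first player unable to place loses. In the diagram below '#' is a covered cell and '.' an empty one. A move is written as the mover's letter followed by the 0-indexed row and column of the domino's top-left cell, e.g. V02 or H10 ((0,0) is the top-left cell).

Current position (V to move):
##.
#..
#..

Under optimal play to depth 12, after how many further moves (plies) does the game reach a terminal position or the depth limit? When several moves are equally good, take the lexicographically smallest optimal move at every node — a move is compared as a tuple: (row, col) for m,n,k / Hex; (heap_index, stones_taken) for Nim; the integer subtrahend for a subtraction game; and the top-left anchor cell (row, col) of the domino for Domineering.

[##./#../#..] V move#1: V02:-1/###/#.#/#.., V11:+1/##./##./##.*, V12:+1/##./#.#/#.#
[##./##./##.] end (terminal -1, H#2); searched ##./#../#.. to 12

PV length from [##./#../#..]: 1 ply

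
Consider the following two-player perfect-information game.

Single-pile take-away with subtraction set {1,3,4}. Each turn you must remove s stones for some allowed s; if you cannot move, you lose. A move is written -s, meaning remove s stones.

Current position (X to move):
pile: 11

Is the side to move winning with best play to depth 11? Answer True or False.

ply 1, X at 11 | -1=-1→10; -3=-1→8; -4=+1→7*
ply 2, O at 7 | -1=-1→6*; -3=-1→4; -4=-1→3
ply 3, X at 6 | -1=-1→5; -3=-1→3; -4=+1→2*
ply 4, O at 2 | -1=-1→1*
ply 5, X at 1 | -1=+1→0*
ply 6: 0 is terminal -1 (O); from 11 depth 11

X winning at [11]: True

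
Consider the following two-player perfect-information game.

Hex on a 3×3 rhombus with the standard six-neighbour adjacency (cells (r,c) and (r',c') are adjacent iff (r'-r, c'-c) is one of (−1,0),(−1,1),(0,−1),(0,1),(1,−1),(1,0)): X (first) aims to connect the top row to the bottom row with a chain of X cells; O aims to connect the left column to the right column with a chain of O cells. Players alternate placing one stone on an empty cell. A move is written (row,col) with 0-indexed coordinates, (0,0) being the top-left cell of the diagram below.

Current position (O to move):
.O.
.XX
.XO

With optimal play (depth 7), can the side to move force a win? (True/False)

O winning at [.O./.XX/.XO]: True

ply 1, O at .O./.XX/.XO | (0,0)=-1→OO./.XX/.XO; (0,2)=+1→.OO/.XX/.XO*; (1,0)=-1→.O./OXX/.XO; (2,0)=-1→.O./.XX/OXO
ply 2, X at .OO/.XX/.XO | (0,0)=-1→XOO/.XX/.XO*; (1,0)=-1→.OO/XXX/.XO; (2,0)=-1→.OO/.XX/XXO
ply 3, O at XOO/.XX/.XO | (1,0)=+1→XOO/OXX/.XO*; (2,0)=-1→XOO/.XX/OXO
ply 4: XOO/OXX/.XO is terminal -1 (X); from .O./.XX/.XO depth 7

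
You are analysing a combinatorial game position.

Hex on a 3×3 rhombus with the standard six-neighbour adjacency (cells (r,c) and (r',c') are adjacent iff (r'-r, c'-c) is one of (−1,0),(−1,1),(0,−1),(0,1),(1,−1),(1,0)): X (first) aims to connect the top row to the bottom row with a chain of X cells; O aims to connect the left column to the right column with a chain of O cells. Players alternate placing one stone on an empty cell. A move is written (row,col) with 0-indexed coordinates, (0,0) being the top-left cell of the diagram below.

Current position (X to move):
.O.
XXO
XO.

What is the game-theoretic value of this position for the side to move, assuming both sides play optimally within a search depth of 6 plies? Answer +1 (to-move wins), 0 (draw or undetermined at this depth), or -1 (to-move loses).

value(.O./XXO/XO., X) = +1

[.O./XXO/XO.] X move#1: (0,0):+1/XO./XXO/XO.*, (0,2):+1/.OX/XXO/XO., (2,2):+1/.O./XXO/XOX
[XO./XXO/XO.] end (terminal -1, O#2); searched .O./XXO/XO. to 6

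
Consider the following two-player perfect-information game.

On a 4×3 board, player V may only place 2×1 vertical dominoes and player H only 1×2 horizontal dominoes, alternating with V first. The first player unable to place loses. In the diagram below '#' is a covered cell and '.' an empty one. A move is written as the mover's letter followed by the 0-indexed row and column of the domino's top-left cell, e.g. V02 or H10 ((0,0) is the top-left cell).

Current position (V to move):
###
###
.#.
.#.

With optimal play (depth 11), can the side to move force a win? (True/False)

V winning at [###/###/.#./.#.]: True

p1 V@[###/###/.#./.#.]: V20[###/###/##./##.]+1* V22[###/###/.##/.##]+1
p2 H@[###/###/##./##.] terminal -1; root [###/###/.#./.#.] d11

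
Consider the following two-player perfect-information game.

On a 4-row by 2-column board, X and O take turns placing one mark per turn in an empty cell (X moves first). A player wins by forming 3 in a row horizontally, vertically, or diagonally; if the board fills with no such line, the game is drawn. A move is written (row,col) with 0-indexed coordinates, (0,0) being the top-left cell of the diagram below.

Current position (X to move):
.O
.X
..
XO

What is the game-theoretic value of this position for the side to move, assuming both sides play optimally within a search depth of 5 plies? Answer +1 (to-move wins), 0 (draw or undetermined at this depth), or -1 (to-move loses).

p1 X@[.O/.X/../XO]: (0,0)[XO/.X/../XO]+0* (1,0)[.O/XX/../XO]+0 (2,0)[.O/.X/X./XO]+0 (2,1)[.O/.X/.X/XO]+0
p2 O@[XO/.X/../XO]: (1,0)[XO/OX/../XO]+0* (2,0)[XO/.X/O./XO]+0 (2,1)[XO/.X/.O/XO]+0
p3 X@[XO/OX/../XO]: (2,0)[XO/OX/X./XO]+0* (2,1)[XO/OX/.X/XO]+0
p4 O@[XO/OX/X./XO]: (2,1)[XO/OX/XO/XO]+0*
p5 X@[XO/OX/XO/XO] terminal +0; root [.O/.X/../XO] d5

value(.O/.X/../XO, X) = 0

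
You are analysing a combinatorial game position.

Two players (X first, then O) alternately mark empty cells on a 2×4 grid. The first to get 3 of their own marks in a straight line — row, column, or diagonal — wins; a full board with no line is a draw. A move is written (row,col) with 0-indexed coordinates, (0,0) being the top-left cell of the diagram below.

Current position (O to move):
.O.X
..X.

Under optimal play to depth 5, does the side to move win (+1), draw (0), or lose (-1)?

value(.O.X/..X., O) = 0

ply 1, O at .O.X/..X. | (0,0)=+0→OO.X/..X.*; (0,2)=+0→.OOX/..X.; (1,0)=+0→.O.X/O.X.; (1,1)=+0→.O.X/.OX.; (1,3)=+0→.O.X/..XO
ply 2, X at OO.X/..X. | (0,2)=+0→OOXX/..X.*; (1,0)=-1→OO.X/X.X.; (1,1)=-1→OO.X/.XX.; (1,3)=-1→OO.X/..XX
ply 3, O at OOXX/..X. | (1,0)=+0→OOXX/O.X.*; (1,1)=+0→OOXX/.OX.; (1,3)=+0→OOXX/..XO
ply 4, X at OOXX/O.X. | (1,1)=+0→OOXX/OXX.*; (1,3)=+0→OOXX/O.XX
ply 5, O at OOXX/OXX. | (1,3)=+0→OOXX/OXXO*
ply 6: OOXX/OXXO is terminal +0 (X); from .O.X/..X. depth 5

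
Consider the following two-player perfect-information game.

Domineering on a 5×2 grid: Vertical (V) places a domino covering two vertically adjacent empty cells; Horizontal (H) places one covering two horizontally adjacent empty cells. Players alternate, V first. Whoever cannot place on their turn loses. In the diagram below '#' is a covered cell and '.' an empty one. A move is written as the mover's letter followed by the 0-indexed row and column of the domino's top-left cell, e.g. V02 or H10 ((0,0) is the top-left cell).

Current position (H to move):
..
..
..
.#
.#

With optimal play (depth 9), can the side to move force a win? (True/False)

H winning at [../../../.#/.#]: True

[../../../.#/.#] H move#1: H00:-1/##/../../.#/.#, H10:+1/../##/../.#/.#*, H20:-1/../../##/.#/.#
[../##/../.#/.#] V move#2: V20:-1/../##/#./##/.#*, V30:-1/../##/../##/##
[../##/#./##/.#] H move#3: H00:+1/##/##/#./##/.#*
[##/##/#./##/.#] end (terminal -1, V#4); searched ../../../.#/.# to 9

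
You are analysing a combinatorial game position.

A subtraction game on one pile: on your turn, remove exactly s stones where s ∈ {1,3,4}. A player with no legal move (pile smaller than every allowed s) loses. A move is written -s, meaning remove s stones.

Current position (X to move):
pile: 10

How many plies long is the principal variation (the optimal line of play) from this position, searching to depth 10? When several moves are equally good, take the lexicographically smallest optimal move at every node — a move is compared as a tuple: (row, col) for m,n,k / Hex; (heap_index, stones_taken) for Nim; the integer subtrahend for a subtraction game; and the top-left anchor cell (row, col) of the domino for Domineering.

p1 X@[10]: -1[9]+1* -3[7]+1 -4[6]-1
p2 O@[9]: -1[8]-1* -3[6]-1 -4[5]-1
p3 X@[8]: -1[7]+1* -3[5]-1 -4[4]-1
p4 O@[7]: -1[6]-1* -3[4]-1 -4[3]-1
p5 X@[6]: -1[5]-1 -3[3]-1 -4[2]+1*
p6 O@[2]: -1[1]-1*
p7 X@[1]: -1[0]+1*
p8 O@[0] terminal -1; root [10] d10

PV length from [10]: 7 plies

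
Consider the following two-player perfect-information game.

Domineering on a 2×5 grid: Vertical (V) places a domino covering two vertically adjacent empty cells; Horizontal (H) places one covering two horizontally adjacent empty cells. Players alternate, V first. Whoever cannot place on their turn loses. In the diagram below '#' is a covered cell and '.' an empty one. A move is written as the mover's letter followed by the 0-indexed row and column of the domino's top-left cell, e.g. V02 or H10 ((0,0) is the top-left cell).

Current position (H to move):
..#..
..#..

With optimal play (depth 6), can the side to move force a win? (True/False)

H winning at [..#../..#..]: False

p1 H@[..#../..#..]: H00[###../..#..]-1* H03[..###/..#..]-1 H10[..#../###..]-1 H13[..#../..###]-1
p2 V@[###../..#..]: V03[####./..##.]+1* V04[###.#/..#.#]+1
p3 H@[####./..##.]: H10[####./####.]-1*
p4 V@[####./####.]: V04[#####/#####]+1*
p5 H@[#####/#####] terminal -1; root [..#../..#..] d6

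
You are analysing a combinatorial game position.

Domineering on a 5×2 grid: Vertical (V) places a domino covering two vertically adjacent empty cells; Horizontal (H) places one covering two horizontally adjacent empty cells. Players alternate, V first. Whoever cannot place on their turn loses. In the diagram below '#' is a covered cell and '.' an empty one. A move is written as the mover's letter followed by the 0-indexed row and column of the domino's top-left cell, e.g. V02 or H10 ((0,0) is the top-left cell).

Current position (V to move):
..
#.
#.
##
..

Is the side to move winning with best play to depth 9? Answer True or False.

p1 V@[../#./#./##/..]: V01[.#/##/#./##/..]-1* V11[../##/##/##/..]-1
p2 H@[.#/##/#./##/..]: H40[.#/##/#./##/##]+1*
p3 V@[.#/##/#./##/##] terminal -1; root [../#./#./##/..] d9

V winning at [../#./#./##/..]: False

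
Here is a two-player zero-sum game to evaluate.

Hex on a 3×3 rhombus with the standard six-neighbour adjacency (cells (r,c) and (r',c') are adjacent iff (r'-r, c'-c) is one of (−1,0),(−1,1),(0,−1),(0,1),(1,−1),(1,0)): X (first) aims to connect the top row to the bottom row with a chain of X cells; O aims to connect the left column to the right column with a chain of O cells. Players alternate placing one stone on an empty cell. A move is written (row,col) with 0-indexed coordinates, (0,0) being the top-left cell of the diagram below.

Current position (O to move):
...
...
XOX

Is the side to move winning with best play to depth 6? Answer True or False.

ply 1, O at .../.../XOX | (0,0)=-1→O../.../XOX*; (0,1)=-1→.O./.../XOX; (0,2)=-1→..O/.../XOX; (1,0)=-1→.../O../XOX; (1,1)=-1→.../.O./XOX; (1,2)=-1→.../..O/XOX
ply 2, X at O../.../XOX | (0,1)=+1→OX./.../XOX*; (0,2)=+1→O.X/.../XOX; (1,0)=+1→O../X../XOX; (1,1)=+1→O../.X./XOX; (1,2)=+1→O../..X/XOX
ply 3, O at OX./.../XOX | (0,2)=-1→OXO/.../XOX*; (1,0)=-1→OX./O../XOX; (1,1)=-1→OX./.O./XOX; (1,2)=-1→OX./..O/XOX
ply 4, X at OXO/.../XOX | (1,0)=+1→OXO/X../XOX*; (1,1)=+1→OXO/.X./XOX; (1,2)=+1→OXO/..X/XOX
ply 5: OXO/X../XOX is terminal -1 (O); from .../.../XOX depth 6

O winning at [.../.../XOX]: False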